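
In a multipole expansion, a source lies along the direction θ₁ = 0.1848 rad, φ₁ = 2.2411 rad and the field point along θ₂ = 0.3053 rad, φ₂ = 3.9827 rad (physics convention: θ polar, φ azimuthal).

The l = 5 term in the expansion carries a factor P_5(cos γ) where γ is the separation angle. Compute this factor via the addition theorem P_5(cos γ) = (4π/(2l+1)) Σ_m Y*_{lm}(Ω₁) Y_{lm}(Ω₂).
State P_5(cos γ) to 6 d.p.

Term-by-term m-sum for l=5 (normalisation 4π/11 = 1.142397):
  [-5]  conj(Y_{5,-5})(Ω₁) = 0.00002 - 0.00010j ; Y_{5,-5}(Ω₂) = 0.00055 - 0.00100j ; Δ = -0.00000 - 0.00000j
  [-4]  conj(Y_{5,-4})(Ω₁) = -0.00147 + 0.00073j ; Y_{5,-4}(Ω₂) = -0.01114 + 0.00253j ; Δ = 0.00001 - 0.00001j
  [-3]  conj(Y_{5,-3})(Ω₁) = 0.01494 + 0.00704j ; Y_{5,-3}(Ω₂) = 0.05502 + 0.03914j ; Δ = 0.00055 + 0.00097j
  [-2]  conj(Y_{5,-2})(Ω₁) = -0.02437 - 0.10398j ; Y_{5,-2}(Ω₂) = -0.02807 - 0.25093j ; Δ = -0.02541 + 0.00903j
  [-1]  conj(Y_{5,-1})(Ω₁) = -0.25879 + 0.32645j ; Y_{5,-1}(Ω₂) = -0.36207 + 0.40483j ; Δ = -0.03846 - 0.22296j
  [+0]  conj(Y_{5,0})(Ω₁) = 0.71057 + 0.00000j ; Y_{5,0}(Ω₂) = 0.38535 + 0.00000j ; Δ = 0.27382 + 0.00000j
  [+1]  conj(Y_{5,1})(Ω₁) = 0.25879 + 0.32645j ; Y_{5,1}(Ω₂) = 0.36207 + 0.40483j ; Δ = -0.03846 + 0.22296j
  [+2]  conj(Y_{5,2})(Ω₁) = -0.02437 + 0.10398j ; Y_{5,2}(Ω₂) = -0.02807 + 0.25093j ; Δ = -0.02541 - 0.00903j
  [+3]  conj(Y_{5,3})(Ω₁) = -0.01494 + 0.00704j ; Y_{5,3}(Ω₂) = -0.05502 + 0.03914j ; Δ = 0.00055 - 0.00097j
  [+4]  conj(Y_{5,4})(Ω₁) = -0.00147 - 0.00073j ; Y_{5,4}(Ω₂) = -0.01114 - 0.00253j ; Δ = 0.00001 + 0.00001j
  [+5]  conj(Y_{5,5})(Ω₁) = -0.00002 - 0.00010j ; Y_{5,5}(Ω₂) = -0.00055 - 0.00100j ; Δ = -0.00000 + 0.00000j
Σ over m = 0.14721 - 0.00000j; ×(4π/11) → 0.16817 - 0.00000j. Real part: 0.168171

0.168171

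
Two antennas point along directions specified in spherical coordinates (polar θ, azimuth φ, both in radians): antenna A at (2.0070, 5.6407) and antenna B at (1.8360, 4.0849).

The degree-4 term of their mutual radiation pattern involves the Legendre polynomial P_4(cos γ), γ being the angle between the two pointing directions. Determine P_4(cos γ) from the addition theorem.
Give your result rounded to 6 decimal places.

Addition theorem: P_4(cos γ) = (4π/9) Σ_m Y*_{lm}(Ω₁) Y_{lm}(Ω₂), m = −4…4:
  m=-4: Y*=-0.25116 - 0.16157j  Y=-0.30976 + 0.22663j  product 0.11442 - 0.00687j
  m=-3: Y*=0.13748 + 0.36897j  Y=-0.28065 - 0.09042j  product -0.00522 - 0.11598j
  m=-2: Y*=0.01934 - 0.06580j  Y=0.05023 + 0.15372j  product 0.01109 - 0.00033j
  m=-1: Y*=0.25389 - 0.19001j  Y=-0.17698 + 0.24402j  product 0.00143 + 0.09558j
  m=+0: Y*=-0.13117 + 0.00000j  Y=0.11681 + 0.00000j  product -0.01532 + 0.00000j
  m=+1: Y*=-0.25389 - 0.19001j  Y=0.17698 + 0.24402j  product 0.00143 - 0.09558j
  m=+2: Y*=0.01934 + 0.06580j  Y=0.05023 - 0.15372j  product 0.01109 + 0.00033j
  m=+3: Y*=-0.13748 + 0.36897j  Y=0.28065 - 0.09042j  product -0.00522 + 0.11598j
  m=+4: Y*=-0.25116 + 0.16157j  Y=-0.30976 - 0.22663j  product 0.11442 + 0.00687j
Total Σ_m = 0.22811 - 0.00000j. Multiply by 1.396263: 0.31850 - 0.00000j. P_4(cos γ) = 0.318503

0.318503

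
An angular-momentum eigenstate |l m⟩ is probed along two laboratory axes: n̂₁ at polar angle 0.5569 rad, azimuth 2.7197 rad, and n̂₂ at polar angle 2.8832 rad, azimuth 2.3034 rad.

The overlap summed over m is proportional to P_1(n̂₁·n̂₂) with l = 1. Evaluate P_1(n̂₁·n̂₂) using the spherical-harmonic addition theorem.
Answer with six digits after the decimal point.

-0.697191

Summing Y*_{l m}(θ₁,φ₁)·Y_{l m}(θ₂,φ₂) over m ∈ [−1, 1]; prefactor 4π/(2·1+1) = 4.188790:
  [-1]  conj(Y_{1,-1})(Ω₁) = -0.166601+0.074778i ; Y_{1,-1}(Ω₂) = -0.059044-0.065633i ; Δ = +0.014745+0.006519i
  [+0]  conj(Y_{1,0})(Ω₁) = +0.414774-0.000000i ; Y_{1,0}(Ω₂) = -0.472382+0.000000i ; Δ = -0.195932+0.000000i
  [+1]  conj(Y_{1,1})(Ω₁) = +0.166601+0.074778i ; Y_{1,1}(Ω₂) = +0.059044-0.065633i ; Δ = +0.014745-0.006519i
Σ over m = -0.166442+0.000000i; ×(4π/3) → -0.697191+0.000000i. Real part: -0.697191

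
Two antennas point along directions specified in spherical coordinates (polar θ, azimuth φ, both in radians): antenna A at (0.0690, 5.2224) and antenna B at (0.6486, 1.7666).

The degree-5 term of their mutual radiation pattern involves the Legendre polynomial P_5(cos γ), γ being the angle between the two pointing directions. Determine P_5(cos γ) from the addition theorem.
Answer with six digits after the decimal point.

Term-by-term m-sum for l=5 (normalisation 4π/11 = 1.142397):
  m=-5: Y*=(0.000000, 0.000001)  Y=(-0.030984, -0.020825)  product (0.000000, -0.000000)
  m=-4: Y*=(-0.000015, 0.000030)  Y=(0.110369, -0.109888)  product (0.000002, 0.000005)
  m=-3: Y*=(-0.000901, 0.000037)  Y=(0.199299, 0.299332)  product (-0.000191, -0.000262)
  m=-2: Y*=(-0.008352, -0.013599)  Y=(-0.412391, 0.170291)  product (0.005760, 0.004186)
  m=-1: Y*=(0.084811, -0.151618)  Y=(-0.021793, -0.109874)  product (-0.018507, -0.006014)
  m=+0: Y*=(0.902485, -0.000000)  Y=(-0.377078, 0.000000)  product (-0.340307, 0.000000)
  m=+1: Y*=(-0.084811, -0.151618)  Y=(0.021793, -0.109874)  product (-0.018507, 0.006014)
  m=+2: Y*=(-0.008352, 0.013599)  Y=(-0.412391, -0.170291)  product (0.005760, -0.004186)
  m=+3: Y*=(0.000901, 0.000037)  Y=(-0.199299, 0.299332)  product (-0.000191, 0.000262)
  m=+4: Y*=(-0.000015, -0.000030)  Y=(0.110369, 0.109888)  product (0.000002, -0.000005)
  m=+5: Y*=(-0.000000, 0.000001)  Y=(0.030984, -0.020825)  product (0.000000, 0.000000)
Σ over m = (-0.366179, -0.000000); ×(4π/11) → (-0.418322, -0.000000). Real part: -0.418322

-0.418322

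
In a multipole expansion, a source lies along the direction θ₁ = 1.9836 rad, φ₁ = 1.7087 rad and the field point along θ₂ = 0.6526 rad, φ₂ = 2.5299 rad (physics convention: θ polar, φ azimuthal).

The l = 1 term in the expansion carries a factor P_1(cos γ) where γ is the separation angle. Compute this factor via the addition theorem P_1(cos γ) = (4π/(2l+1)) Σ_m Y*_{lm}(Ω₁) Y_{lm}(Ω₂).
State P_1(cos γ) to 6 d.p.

0.060254

Term-by-term m-sum for l=1 (normalisation 4π/3 = 4.188790):
  [-1]  conj(Y_{1,-1})(Ω₁) = -0.043505+0.313468i ; Y_{1,-1}(Ω₂) = -0.171761-0.120480i ; Δ = +0.045239-0.048600i
  [+0]  conj(Y_{1,0})(Ω₁) = -0.196017-0.000000i ; Y_{1,0}(Ω₂) = +0.388198+0.000000i ; Δ = -0.076094-0.000000i
  [+1]  conj(Y_{1,1})(Ω₁) = +0.043505+0.313468i ; Y_{1,1}(Ω₂) = +0.171761-0.120480i ; Δ = +0.045239+0.048600i
Total Σ_m = +0.014385+0.000000i. Multiply by 4.188790: +0.060254+0.000000i. P_1(cos γ) = 0.060254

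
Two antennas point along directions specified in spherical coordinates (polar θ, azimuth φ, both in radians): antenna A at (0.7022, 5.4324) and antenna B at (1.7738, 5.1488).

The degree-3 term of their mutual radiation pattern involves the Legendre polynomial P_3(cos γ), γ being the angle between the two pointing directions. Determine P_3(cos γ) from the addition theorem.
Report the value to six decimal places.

-0.447083

Expand P_3 via completeness: Σ_{m} conj(Y_{3,m}) at Ω₁ times Y_{3,m} at Ω₂ —
  m=-3: Y*=-0.09347 - 0.06248j  Y=-0.37871 - 0.10138j  product 0.02906 + 0.03314j
  m=-2: Y*=-0.04244 - 0.32271j  Y=0.12704 - 0.15144j  product -0.05426 - 0.03457j
  m=-1: Y*=0.26346 - 0.30038j  Y=-0.10661 - 0.22857j  product -0.09674 - 0.02820j
  m=+0: Y*=-0.02448 + 0.00000j  Y=0.21042 + 0.00000j  product -0.00515 + 0.00000j
  m=+1: Y*=-0.26346 - 0.30038j  Y=0.10661 - 0.22857j  product -0.09674 + 0.02820j
  m=+2: Y*=-0.04244 + 0.32271j  Y=0.12704 + 0.15144j  product -0.05426 + 0.03457j
  m=+3: Y*=0.09347 - 0.06248j  Y=0.37871 - 0.10138j  product 0.02906 - 0.03314j
Total Σ_m = -0.24904 + 0.00000j. Multiply by 1.795196: -0.44708 + 0.00000j. P_3(cos γ) = -0.447083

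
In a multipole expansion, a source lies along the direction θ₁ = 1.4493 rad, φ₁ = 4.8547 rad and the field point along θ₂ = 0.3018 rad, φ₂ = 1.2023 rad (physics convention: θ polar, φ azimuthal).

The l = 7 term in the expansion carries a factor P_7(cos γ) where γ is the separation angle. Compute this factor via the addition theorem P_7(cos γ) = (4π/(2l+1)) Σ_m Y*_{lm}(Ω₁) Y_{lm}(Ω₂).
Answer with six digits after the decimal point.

Summing Y*_{l m}(θ₁,φ₁)·Y_{l m}(θ₂,φ₂) over m ∈ [−7, 7]; prefactor 4π/(2·7+1) = 0.837758:
  term(m=-7) = 0.00004 + 0.00002j   from Y*(Ω₁)=-0.39855 + 0.25806j, Y(Ω₂)=-0.00005 - 0.00009j
  term(m=-6) = -0.00027 + 0.00002j   from Y*(Ω₁)=-0.14253 - 0.16351j, Y(Ω₂)=0.00074 - 0.00099j
  term(m=-5) = -0.00220 + 0.00147j   from Y*(Ω₁)=-0.18681 + 0.21666j, Y(Ω₂)=0.00890 + 0.00248j
  term(m=-4) = 0.00534 - 0.01046j   from Y*(Ω₁)=-0.20431 - 0.13074j, Y(Ω₂)=0.00468 + 0.04819j
  term(m=-3) = -0.00153 - 0.03994j   from Y*(Ω₁)=-0.09236 + 0.20303j, Y(Ω₂)=-0.16015 + 0.08041j
  term(m=-2) = 0.05796 + 0.09471j   from Y*(Ω₁)=-0.24056 - 0.07038j, Y(Ω₂)=-0.32806 - 0.29774j
  term(m=-1) = 0.10400 + 0.05828j   from Y*(Ω₁)=-0.02808 + 0.19597j, Y(Ω₂)=0.21692 - 0.56178j
  term(m=+0) = -0.02070 + 0.00000j   from Y*(Ω₁)=-0.25259 + 0.00000j, Y(Ω₂)=0.08195 + 0.00000j
  term(m=+1) = 0.10400 - 0.05828j   from Y*(Ω₁)=0.02808 + 0.19597j, Y(Ω₂)=-0.21692 - 0.56178j
  term(m=+2) = 0.05796 - 0.09471j   from Y*(Ω₁)=-0.24056 + 0.07038j, Y(Ω₂)=-0.32806 + 0.29774j
  term(m=+3) = -0.00153 + 0.03994j   from Y*(Ω₁)=0.09236 + 0.20303j, Y(Ω₂)=0.16015 + 0.08041j
  term(m=+4) = 0.00534 + 0.01046j   from Y*(Ω₁)=-0.20431 + 0.13074j, Y(Ω₂)=0.00468 - 0.04819j
  term(m=+5) = -0.00220 - 0.00147j   from Y*(Ω₁)=0.18681 + 0.21666j, Y(Ω₂)=-0.00890 + 0.00248j
  term(m=+6) = -0.00027 - 0.00002j   from Y*(Ω₁)=-0.14253 + 0.16351j, Y(Ω₂)=0.00074 + 0.00099j
  term(m=+7) = 0.00004 - 0.00002j   from Y*(Ω₁)=0.39855 + 0.25806j, Y(Ω₂)=0.00005 - 0.00009j
Σ over m = 0.30601 + 0.00000j; ×(4π/15) → 0.25636 + 0.00000j. Real part: 0.256360

0.256360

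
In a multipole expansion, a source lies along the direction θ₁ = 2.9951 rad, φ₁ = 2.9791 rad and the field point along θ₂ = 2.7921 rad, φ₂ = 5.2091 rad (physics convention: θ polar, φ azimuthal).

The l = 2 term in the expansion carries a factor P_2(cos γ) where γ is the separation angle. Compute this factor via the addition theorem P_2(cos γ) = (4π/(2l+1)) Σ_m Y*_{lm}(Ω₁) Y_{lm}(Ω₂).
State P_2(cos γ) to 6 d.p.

0.711949

Addition theorem: P_2(cos γ) = (4π/5) Σ_m Y*_{lm}(Ω₁) Y_{lm}(Ω₂), m = −2…2:
  m=-2: 0.00780 - 0.00263j × -0.02472 + 0.03795j = -0.00009 + 0.00036j  (running Σ = -0.00009 + 0.00036j)
  m=-1: 0.11009 - 0.01805j × -0.11844 - 0.21851j = -0.01698 - 0.02192j  (running Σ = -0.01708 - 0.02156j)
  m=0: 0.61062 + 0.00000j × 0.51984 + 0.00000j = 0.31743 + 0.00000j  (running Σ = 0.30035 - 0.02156j)
  m=1: -0.11009 - 0.01805j × 0.11844 - 0.21851j = -0.01698 + 0.02192j  (running Σ = 0.28337 + 0.00036j)
  m=2: 0.00780 + 0.00263j × -0.02472 - 0.03795j = -0.00009 - 0.00036j  (running Σ = 0.28328 - 0.00000j)
Σ over m = 0.28328 - 0.00000j; ×(4π/5) → 0.71195 - 0.00000j. Real part: 0.711949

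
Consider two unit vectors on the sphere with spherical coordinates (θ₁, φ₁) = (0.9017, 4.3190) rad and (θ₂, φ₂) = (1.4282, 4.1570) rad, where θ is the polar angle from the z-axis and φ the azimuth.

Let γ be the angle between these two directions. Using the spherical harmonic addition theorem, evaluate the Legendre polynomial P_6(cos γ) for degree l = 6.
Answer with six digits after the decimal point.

Term-by-term m-sum for l=6 (normalisation 4π/13 = 0.966644):
  m=-6: Y*=(0.079885, 0.079226)  Y=(0.446161, 0.086149)  product (0.028816, 0.042230)
  m=-5: Y*=(-0.284335, 0.118926)  Y=(-0.080594, -0.211135)  product (0.048025, 0.050448)
  m=-4: Y*=(-0.001205, -0.436524)  Y=(0.161396, -0.211972)  product (-0.092725, -0.070198)
  m=-3: Y*=(0.222164, 0.091485)  Y=(-0.248265, -0.023749)  product (-0.052983, -0.027989)
  m=-2: Y*=(0.147225, -0.147632)  Y=(-0.092080, -0.185842)  product (-0.040993, -0.013767)
  m=-1: Y*=(0.127343, 0.306834)  Y=(-0.134683, 0.217040)  product (-0.083746, -0.013687)
  m=+0: Y*=(0.122398, -0.000000)  Y=(-0.191087, 0.000000)  product (-0.023389, 0.000000)
  m=+1: Y*=(-0.127343, 0.306834)  Y=(0.134683, 0.217040)  product (-0.083746, 0.013687)
  m=+2: Y*=(0.147225, 0.147632)  Y=(-0.092080, 0.185842)  product (-0.040993, 0.013767)
  m=+3: Y*=(-0.222164, 0.091485)  Y=(0.248265, -0.023749)  product (-0.052983, 0.027989)
  m=+4: Y*=(-0.001205, 0.436524)  Y=(0.161396, 0.211972)  product (-0.092725, 0.070198)
  m=+5: Y*=(0.284335, 0.118926)  Y=(0.080594, -0.211135)  product (0.048025, -0.050448)
  m=+6: Y*=(0.079885, -0.079226)  Y=(0.446161, -0.086149)  product (0.028816, -0.042230)
Total Σ_m = (-0.410599, 0.000000). Multiply by 0.966644: (-0.396903, 0.000000). P_6(cos γ) = -0.396903

-0.396903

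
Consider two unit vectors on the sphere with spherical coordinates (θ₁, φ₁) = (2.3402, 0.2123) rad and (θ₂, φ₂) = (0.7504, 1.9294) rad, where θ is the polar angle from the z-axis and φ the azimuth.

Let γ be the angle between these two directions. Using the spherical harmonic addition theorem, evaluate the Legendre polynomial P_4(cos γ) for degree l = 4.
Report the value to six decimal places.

-0.391649

Term-by-term m-sum for l=4 (normalisation 4π/9 = 1.396263):
  [-4]  conj(Y_{4,-4})(Ω₁) = +0.077832+0.088456i ; Y_{4,-4}(Ω₂) = +0.013011-0.094811i ; Δ = +0.009399-0.006228i
  [-3]  conj(Y_{4,-3})(Ω₁) = -0.259481-0.191948i ; Y_{4,-3}(Ω₂) = +0.255475+0.137907i ; Δ = -0.039820-0.084822i
  [-2]  conj(Y_{4,-2})(Ω₁) = +0.375603+0.169811i ; Y_{4,-2}(Ω₂) = -0.321798+0.280652i ; Δ = -0.168526+0.050769i
  [-1]  conj(Y_{4,-1})(Ω₁) = -0.089686-0.019332i ; Y_{4,-1}(Ω₂) = -0.061680-0.164564i ; Δ = +0.002351+0.015951i
  [+0]  conj(Y_{4,0})(Ω₁) = -0.351315-0.000000i ; Y_{4,0}(Ω₂) = -0.320779+0.000000i ; Δ = +0.112694+0.000000i
  [+1]  conj(Y_{4,1})(Ω₁) = +0.089686-0.019332i ; Y_{4,1}(Ω₂) = +0.061680-0.164564i ; Δ = +0.002351-0.015951i
  [+2]  conj(Y_{4,2})(Ω₁) = +0.375603-0.169811i ; Y_{4,2}(Ω₂) = -0.321798-0.280652i ; Δ = -0.168526-0.050769i
  [+3]  conj(Y_{4,3})(Ω₁) = +0.259481-0.191948i ; Y_{4,3}(Ω₂) = -0.255475+0.137907i ; Δ = -0.039820+0.084822i
  [+4]  conj(Y_{4,4})(Ω₁) = +0.077832-0.088456i ; Y_{4,4}(Ω₂) = +0.013011+0.094811i ; Δ = +0.009399+0.006228i
Σ over m = -0.280498+0.000000i; ×(4π/9) → -0.391649+0.000000i. Real part: -0.391649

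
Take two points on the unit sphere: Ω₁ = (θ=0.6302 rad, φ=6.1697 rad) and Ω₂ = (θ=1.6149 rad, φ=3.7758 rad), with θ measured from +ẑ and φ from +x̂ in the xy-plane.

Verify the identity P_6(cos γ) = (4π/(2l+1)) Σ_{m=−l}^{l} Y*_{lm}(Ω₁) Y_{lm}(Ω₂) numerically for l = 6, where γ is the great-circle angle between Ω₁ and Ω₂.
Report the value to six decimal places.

0.332085

Addition theorem: P_6(cos γ) = (4π/13) Σ_m Y*_{lm}(Ω₁) Y_{lm}(Ω₂), m = −6…6:
  m=-6: 0.01572 - 0.01274j × -0.37833 + 0.29585j = -0.00218 + 0.00947j  (running Σ = -0.00218 + 0.00947j)
  m=-5: 0.08103 - 0.05165j × -0.07339 + 0.00216j = -0.00584 + 0.00397j  (running Σ = -0.00802 + 0.01344j)
  m=-4: 0.23899 - 0.11661j × 0.28611 + 0.19775j = 0.09144 + 0.01390j  (running Σ = 0.08342 + 0.02733j)
  m=-3: 0.42435 - 0.15033j × 0.02779 + 0.08064j = 0.02391 + 0.03004j  (running Σ = 0.10733 + 0.05737j)
  m=-2: 0.36483 - 0.08426j × 0.09343 - 0.29949j = 0.00885 - 0.11714j  (running Σ = 0.11618 - 0.05976j)
  m=-1: -0.10177 + 0.01160j × 0.07224 - 0.05314j = -0.00673 + 0.00625j  (running Σ = 0.10945 - 0.05352j)
  m=0: -0.40875 + 0.00000j × -0.30495 + 0.00000j = 0.12465 + 0.00000j  (running Σ = 0.23409 - 0.05352j)
  m=1: 0.10177 + 0.01160j × -0.07224 - 0.05314j = -0.00673 - 0.00625j  (running Σ = 0.22736 - 0.05976j)
  m=2: 0.36483 + 0.08426j × 0.09343 + 0.29949j = 0.00885 + 0.11714j  (running Σ = 0.23621 + 0.05737j)
  m=3: -0.42435 - 0.15033j × -0.02779 + 0.08064j = 0.02391 - 0.03004j  (running Σ = 0.26012 + 0.02733j)
  m=4: 0.23899 + 0.11661j × 0.28611 - 0.19775j = 0.09144 - 0.01390j  (running Σ = 0.35156 + 0.01344j)
  m=5: -0.08103 - 0.05165j × 0.07339 + 0.00216j = -0.00584 - 0.00397j  (running Σ = 0.34572 + 0.00947j)
  m=6: 0.01572 + 0.01274j × -0.37833 - 0.29585j = -0.00218 - 0.00947j  (running Σ = 0.34354 - 0.00000j)
Σ over m = 0.34354 - 0.00000j; ×(4π/13) → 0.33208 - 0.00000j. Real part: 0.332085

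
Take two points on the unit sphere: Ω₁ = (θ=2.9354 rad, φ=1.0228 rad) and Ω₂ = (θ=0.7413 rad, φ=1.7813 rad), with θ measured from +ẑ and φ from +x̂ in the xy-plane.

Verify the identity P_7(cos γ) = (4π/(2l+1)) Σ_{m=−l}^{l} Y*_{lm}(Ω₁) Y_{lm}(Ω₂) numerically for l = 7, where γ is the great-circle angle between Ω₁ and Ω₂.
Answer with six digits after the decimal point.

Expand P_7 via completeness: Σ_{m} conj(Y_{7,m}) at Ω₁ times Y_{7,m} at Ω₂ —
  m=-7: Y*=+0.000005+0.000006i  Y=+0.031856+0.003108i  product +0.000000+0.000000i
  m=-6: Y*=-0.000133+0.000020i  Y=-0.039629+0.124669i  product +0.000003-0.000017i
  m=-5: Y*=+0.000591-0.001392i  Y=-0.271721-0.154956i  product -0.000376+0.000287i
  m=-4: Y*=+0.006945+0.009704i  Y=+0.305206-0.341881i  product +0.005437+0.000587i
  m=-3: Y*=-0.067257+0.004932i  Y=+0.189399+0.258943i  product -0.014015-0.016482i
  m=-2: Y*=+0.119951-0.233357i  Y=+0.120986-0.054175i  product +0.001870-0.034731i
  m=-1: Y*=+0.321926+0.527444i  Y=+0.080974+0.378971i  product -0.173818+0.164710i
  m=+0: Y*=-0.531904-0.000000i  Y=+0.017040+0.000000i  product -0.009064-0.000000i
  m=+1: Y*=-0.321926+0.527444i  Y=-0.080974+0.378971i  product -0.173818-0.164710i
  m=+2: Y*=+0.119951+0.233357i  Y=+0.120986+0.054175i  product +0.001870+0.034731i
  m=+3: Y*=+0.067257+0.004932i  Y=-0.189399+0.258943i  product -0.014015+0.016482i
  m=+4: Y*=+0.006945-0.009704i  Y=+0.305206+0.341881i  product +0.005437-0.000587i
  m=+5: Y*=-0.000591-0.001392i  Y=+0.271721-0.154956i  product -0.000376-0.000287i
  m=+6: Y*=-0.000133-0.000020i  Y=-0.039629-0.124669i  product +0.000003+0.000017i
  m=+7: Y*=-0.000005+0.000006i  Y=-0.031856+0.003108i  product +0.000000-0.000000i
Accumulated sum -0.370863-0.000000i; after 4π/(2l+1) scaling, -0.310693-0.000000i ⇒ P_7 = -0.310693

-0.310693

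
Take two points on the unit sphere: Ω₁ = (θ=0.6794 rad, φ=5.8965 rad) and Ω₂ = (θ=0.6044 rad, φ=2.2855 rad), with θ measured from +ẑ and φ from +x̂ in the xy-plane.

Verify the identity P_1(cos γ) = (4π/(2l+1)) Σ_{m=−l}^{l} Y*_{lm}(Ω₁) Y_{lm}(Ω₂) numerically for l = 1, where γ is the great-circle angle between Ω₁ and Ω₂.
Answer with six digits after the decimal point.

Summing Y*_{l m}(θ₁,φ₁)·Y_{l m}(θ₂,φ₂) over m ∈ [−1, 1]; prefactor 4π/(2·1+1) = 4.188790:
  m=-1: 0.20105 - 0.08187j × -0.12868 - 0.14829j = -0.03801 - 0.01928j  (running Σ = -0.03801 - 0.01928j)
  m=0: 0.38011 + 0.00000j × 0.40204 + 0.00000j = 0.15282 + 0.00000j  (running Σ = 0.11481 - 0.01928j)
  m=1: -0.20105 - 0.08187j × 0.12868 - 0.14829j = -0.03801 + 0.01928j  (running Σ = 0.07680 + 0.00000j)
Σ over m = 0.07680 + 0.00000j; ×(4π/3) → 0.32169 + 0.00000j. Real part: 0.321693

0.321693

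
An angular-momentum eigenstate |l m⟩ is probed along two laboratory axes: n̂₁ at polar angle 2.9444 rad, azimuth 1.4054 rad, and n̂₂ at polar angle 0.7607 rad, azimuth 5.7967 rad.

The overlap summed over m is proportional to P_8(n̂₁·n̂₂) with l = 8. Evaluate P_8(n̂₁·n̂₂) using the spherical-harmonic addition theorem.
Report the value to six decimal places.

Expand P_8 via completeness: Σ_{m} conj(Y_{8,m}) at Ω₁ times Y_{8,m} at Ω₂ —
  m=-8: (0.000000, -0.000001) × (-0.019244, -0.017938) = (-0.000000, 0.000000)  (running Σ = (-0.000000, 0.000000))
  m=-7: (0.000021, 0.000009) × (-0.106737, -0.028830) = (-0.000002, -0.000002)  (running Σ = (-0.000002, -0.000002))
  m=-6: (-0.000156, 0.000239) × (-0.270847, 0.061329) = (0.000028, -0.000074)  (running Σ = (0.000026, -0.000076))
  m=-5: (-0.001935, -0.001780) × (-0.339089, 0.290966) = (0.001174, 0.000041)  (running Σ = (0.001200, -0.000035))
  m=-4: (0.014198, -0.011055) × (-0.147087, 0.373513) = (0.002041, 0.006929)  (running Σ = (0.003241, 0.006894))
  m=-3: (0.043120, 0.079650) × (0.002182, 0.019516) = (-0.001460, 0.001015)  (running Σ = (0.001780, 0.007909))
  m=-2: (-0.300436, 0.103173) × (-0.206853, -0.303771) = (0.093487, 0.069922)  (running Σ = (0.095267, 0.077831))
  m=-1: (-0.110673, -0.663028) × (-0.180043, -0.095222) = (-0.043209, 0.129912)  (running Σ = (0.052059, 0.207743))
  m=0: (0.479819, -0.000000) × (0.311933, 0.000000) = (0.149672, 0.000000)  (running Σ = (0.201730, 0.207743))
  m=1: (0.110673, -0.663028) × (0.180043, -0.095222) = (-0.043209, -0.129912)  (running Σ = (0.158521, 0.077831))
  m=2: (-0.300436, -0.103173) × (-0.206853, 0.303771) = (0.093487, -0.069922)  (running Σ = (0.252008, 0.007909))
  m=3: (-0.043120, 0.079650) × (-0.002182, 0.019516) = (-0.001460, -0.001015)  (running Σ = (0.250548, 0.006894))
  m=4: (0.014198, 0.011055) × (-0.147087, -0.373513) = (0.002041, -0.006929)  (running Σ = (0.252589, -0.000035))
  m=5: (0.001935, -0.001780) × (0.339089, 0.290966) = (0.001174, -0.000041)  (running Σ = (0.253763, -0.000076))
  m=6: (-0.000156, -0.000239) × (-0.270847, -0.061329) = (0.000028, 0.000074)  (running Σ = (0.253790, -0.000002))
  m=7: (-0.000021, 0.000009) × (0.106737, -0.028830) = (-0.000002, 0.000002)  (running Σ = (0.253789, 0.000000))
  m=8: (0.000000, 0.000001) × (-0.019244, 0.017938) = (-0.000000, -0.000000)  (running Σ = (0.253789, -0.000000))
Total Σ_m = (0.253789, -0.000000). Multiply by 0.739198: (0.187600, -0.000000). P_8(cos γ) = 0.187600

0.187600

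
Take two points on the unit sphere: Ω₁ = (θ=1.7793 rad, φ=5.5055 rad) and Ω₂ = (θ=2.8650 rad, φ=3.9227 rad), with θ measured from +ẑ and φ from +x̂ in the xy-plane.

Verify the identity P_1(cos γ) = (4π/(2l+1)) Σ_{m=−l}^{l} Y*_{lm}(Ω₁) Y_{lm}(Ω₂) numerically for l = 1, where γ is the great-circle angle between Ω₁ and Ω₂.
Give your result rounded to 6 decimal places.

Addition theorem: P_1(cos γ) = (4π/3) Σ_m Y*_{lm}(Ω₁) Y_{lm}(Ω₂), m = −1…1:
  term(m=-1) = -0.000383+0.031888i   from Y*(Ω₁)=+0.240846-0.237160i, Y(Ω₂)=-0.066999+0.066427i
  term(m=+0) = +0.047538+0.000000i   from Y*(Ω₁)=-0.101139-0.000000i, Y(Ω₂)=-0.470031+0.000000i
  term(m=+1) = -0.000383-0.031888i   from Y*(Ω₁)=-0.240846-0.237160i, Y(Ω₂)=+0.066999+0.066427i
Total Σ_m = +0.046773+0.000000i. Multiply by 4.188790: +0.195922+0.000000i. P_1(cos γ) = 0.195922

0.195922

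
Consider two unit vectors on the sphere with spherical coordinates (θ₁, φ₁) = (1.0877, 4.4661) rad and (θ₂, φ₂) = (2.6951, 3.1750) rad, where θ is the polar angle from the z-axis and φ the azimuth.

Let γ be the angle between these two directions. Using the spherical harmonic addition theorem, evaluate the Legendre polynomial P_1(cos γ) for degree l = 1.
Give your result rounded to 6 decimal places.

-0.313421

Summing Y*_{l m}(θ₁,φ₁)·Y_{l m}(θ₂,φ₂) over m ∈ [−1, 1]; prefactor 4π/(2·1+1) = 4.188790:
  [-1]  conj(Y_{1,-1})(Ω₁) = -0.074594-0.296724i ; Y_{1,-1}(Ω₂) = -0.149103+0.004983i ; Δ = +0.012601+0.043871i
  [+0]  conj(Y_{1,0})(Ω₁) = +0.226967-0.000000i ; Y_{1,0}(Ω₂) = -0.440703+0.000000i ; Δ = -0.100025+0.000000i
  [+1]  conj(Y_{1,1})(Ω₁) = +0.074594-0.296724i ; Y_{1,1}(Ω₂) = +0.149103+0.004983i ; Δ = +0.012601-0.043871i
Total Σ_m = -0.074824+0.000000i. Multiply by 4.188790: -0.313421+0.000000i. P_1(cos γ) = -0.313421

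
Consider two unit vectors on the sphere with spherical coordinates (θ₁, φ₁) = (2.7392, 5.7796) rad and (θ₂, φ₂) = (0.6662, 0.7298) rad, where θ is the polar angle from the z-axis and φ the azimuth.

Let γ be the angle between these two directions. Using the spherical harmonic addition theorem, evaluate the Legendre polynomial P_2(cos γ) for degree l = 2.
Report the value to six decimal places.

0.120676

Addition theorem: P_2(cos γ) = (4π/5) Σ_m Y*_{lm}(Ω₁) Y_{lm}(Ω₂), m = −2…2:
  m=-2: Y*=(0.031650, -0.050078)  Y=(0.016371, -0.146618)  product (-0.006824, -0.005460)
  m=-1: Y*=(-0.243822, 0.134338)  Y=(0.279751, -0.250253)  product (-0.034591, 0.098598)
  m=+0: Y*=(0.485671, -0.000000)  Y=(0.269413, 0.000000)  product (0.130846, 0.000000)
  m=+1: Y*=(0.243822, 0.134338)  Y=(-0.279751, -0.250253)  product (-0.034591, -0.098598)
  m=+2: Y*=(0.031650, 0.050078)  Y=(0.016371, 0.146618)  product (-0.006824, 0.005460)
Σ over m = (0.048016, 0.000000); ×(4π/5) → (0.120676, 0.000000). Real part: 0.120676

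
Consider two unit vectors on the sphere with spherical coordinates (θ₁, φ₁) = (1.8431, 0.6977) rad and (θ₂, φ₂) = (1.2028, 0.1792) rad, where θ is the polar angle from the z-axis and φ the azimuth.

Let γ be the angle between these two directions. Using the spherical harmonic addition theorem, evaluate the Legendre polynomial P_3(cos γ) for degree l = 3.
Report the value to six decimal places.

Expand P_3 via completeness: Σ_{m} conj(Y_{3,m}) at Ω₁ times Y_{3,m} at Ω₂ —
  m=-3: -0.18597 + 0.32308j × 0.29110 - 0.17355j = 0.00193 + 0.12632j  (running Σ = 0.00193 + 0.12632j)
  m=-2: -0.04449 - 0.25107j × 0.29974 - 0.11227j = -0.04153 - 0.07026j  (running Σ = -0.03959 + 0.05607j)
  m=-1: -0.15226 - 0.12765j × -0.10471 + 0.01897j = 0.01837 + 0.01048j  (running Σ = -0.02123 + 0.06654j)
  m=0: 0.26480 + 0.00000j × -0.31588 + 0.00000j = -0.08364 + 0.00000j  (running Σ = -0.10487 + 0.06654j)
  m=1: 0.15226 - 0.12765j × 0.10471 + 0.01897j = 0.01837 - 0.01048j  (running Σ = -0.08651 + 0.05607j)
  m=2: -0.04449 + 0.25107j × 0.29974 + 0.11227j = -0.04153 + 0.07026j  (running Σ = -0.12803 + 0.12632j)
  m=3: 0.18597 + 0.32308j × -0.29110 - 0.17355j = 0.00193 - 0.12632j  (running Σ = -0.12610 + 0.00000j)
Accumulated sum -0.12610 + 0.00000j; after 4π/(2l+1) scaling, -0.22637 + 0.00000j ⇒ P_3 = -0.226371

-0.226371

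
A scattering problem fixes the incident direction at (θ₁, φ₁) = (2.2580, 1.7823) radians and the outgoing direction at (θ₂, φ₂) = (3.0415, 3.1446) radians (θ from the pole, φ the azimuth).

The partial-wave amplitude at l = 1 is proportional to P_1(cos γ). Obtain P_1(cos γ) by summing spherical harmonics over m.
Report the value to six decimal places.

0.647192

Expand P_1 via completeness: Σ_{m} conj(Y_{1,m}) at Ω₁ times Y_{1,m} at Ω₂ —
  m=-1: Y*=-0.05607 + 0.26112j  Y=-0.03452 + 0.00010j  product 0.00191 - 0.00902j
  m=+0: Y*=-0.30996 + 0.00000j  Y=-0.48616 + 0.00000j  product 0.15069 + 0.00000j
  m=+1: Y*=0.05607 + 0.26112j  Y=0.03452 + 0.00010j  product 0.00191 + 0.00902j
Σ over m = 0.15451 + 0.00000j; ×(4π/3) → 0.64719 + 0.00000j. Real part: 0.647192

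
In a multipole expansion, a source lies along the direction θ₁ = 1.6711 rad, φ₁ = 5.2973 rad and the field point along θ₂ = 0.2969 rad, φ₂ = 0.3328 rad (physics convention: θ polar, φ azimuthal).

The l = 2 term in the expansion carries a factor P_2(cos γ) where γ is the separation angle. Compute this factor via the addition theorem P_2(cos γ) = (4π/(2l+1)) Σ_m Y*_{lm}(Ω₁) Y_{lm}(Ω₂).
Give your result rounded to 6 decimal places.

-0.499197

Term-by-term m-sum for l=2 (normalisation 4π/5 = 2.513274):
  m=-2: Y*=(-0.149257, -0.352069)  Y=(0.026004, -0.020416)  product (-0.011069, -0.006108)
  m=-1: Y*=(-0.042497, 0.064175)  Y=(0.204267, -0.070606)  product (-0.004150, 0.016110)
  m=+0: Y*=(-0.305904, -0.000000)  Y=(0.549800, 0.000000)  product (-0.168186, -0.000000)
  m=+1: Y*=(0.042497, 0.064175)  Y=(-0.204267, -0.070606)  product (-0.004150, -0.016110)
  m=+2: Y*=(-0.149257, 0.352069)  Y=(0.026004, 0.020416)  product (-0.011069, 0.006108)
Total Σ_m = (-0.198624, -0.000000). Multiply by 2.513274: (-0.499197, -0.000000). P_2(cos γ) = -0.499197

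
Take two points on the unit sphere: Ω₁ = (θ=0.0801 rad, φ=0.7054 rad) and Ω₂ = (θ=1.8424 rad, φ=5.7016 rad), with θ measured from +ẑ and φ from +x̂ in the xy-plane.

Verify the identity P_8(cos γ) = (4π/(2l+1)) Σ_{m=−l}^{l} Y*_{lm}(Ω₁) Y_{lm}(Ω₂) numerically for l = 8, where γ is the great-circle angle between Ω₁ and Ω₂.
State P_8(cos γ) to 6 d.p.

Expand P_8 via completeness: Σ_{m} conj(Y_{8,m}) at Ω₁ times Y_{8,m} at Ω₂ —
  term(m=-8) = -0.000000-0.000000i   from Y*(Ω₁)=+0.000000-0.000000i, Y(Ω₂)=-0.022813-0.381626i
  term(m=-7) = +0.000000-0.000000i   from Y*(Ω₁)=+0.000000-0.000000i, Y(Ω₂)=+0.254767+0.341258i
  term(m=-6) = +0.000000+0.000000i   from Y*(Ω₁)=-0.000001-0.000001i, Y(Ω₂)=-0.022509-0.008163i
  term(m=-5) = +0.000011+0.000002i   from Y*(Ω₁)=-0.000029-0.000012i, Y(Ω₂)=-0.338132+0.080480i
  term(m=-4) = -0.000036+0.000077i   from Y*(Ω₁)=-0.000518+0.000172i, Y(Ω₂)=+0.106795-0.113370i
  term(m=-3) = +0.001466+0.001284i   from Y*(Ω₁)=-0.003625+0.005975i, Y(Ω₂)=+0.048252-0.274573i
  term(m=-2) = -0.011069+0.007058i   from Y*(Ω₁)=+0.010161+0.062964i, Y(Ω₂)=+0.081601+0.188974i
  term(m=-1) = +0.025416+0.087135i   from Y*(Ω₁)=+0.284042+0.241879i, Y(Ω₂)=+0.203294+0.133653i
  term(m=+0) = -0.226062+0.000000i   from Y*(Ω₁)=+1.032576-0.000000i, Y(Ω₂)=-0.218930+0.000000i
  term(m=+1) = +0.025416-0.087135i   from Y*(Ω₁)=-0.284042+0.241879i, Y(Ω₂)=-0.203294+0.133653i
  term(m=+2) = -0.011069-0.007058i   from Y*(Ω₁)=+0.010161-0.062964i, Y(Ω₂)=+0.081601-0.188974i
  term(m=+3) = +0.001466-0.001284i   from Y*(Ω₁)=+0.003625+0.005975i, Y(Ω₂)=-0.048252-0.274573i
  term(m=+4) = -0.000036-0.000077i   from Y*(Ω₁)=-0.000518-0.000172i, Y(Ω₂)=+0.106795+0.113370i
  term(m=+5) = +0.000011-0.000002i   from Y*(Ω₁)=+0.000029-0.000012i, Y(Ω₂)=+0.338132+0.080480i
  term(m=+6) = +0.000000-0.000000i   from Y*(Ω₁)=-0.000001+0.000001i, Y(Ω₂)=-0.022509+0.008163i
  term(m=+7) = +0.000000+0.000000i   from Y*(Ω₁)=-0.000000-0.000000i, Y(Ω₂)=-0.254767+0.341258i
  term(m=+8) = -0.000000+0.000000i   from Y*(Ω₁)=+0.000000+0.000000i, Y(Ω₂)=-0.022813+0.381626i
Σ over m = -0.194487-0.000000i; ×(4π/17) → -0.143765-0.000000i. Real part: -0.143765

-0.143765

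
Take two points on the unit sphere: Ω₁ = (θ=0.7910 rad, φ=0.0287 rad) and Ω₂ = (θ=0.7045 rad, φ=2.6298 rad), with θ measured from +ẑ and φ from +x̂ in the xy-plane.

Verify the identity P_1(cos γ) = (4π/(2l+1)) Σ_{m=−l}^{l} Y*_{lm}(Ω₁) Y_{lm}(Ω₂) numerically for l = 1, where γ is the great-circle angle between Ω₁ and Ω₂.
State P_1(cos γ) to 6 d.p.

0.140870

Expand P_1 via completeness: Σ_{m} conj(Y_{1,m}) at Ω₁ times Y_{1,m} at Ω₂ —
  m=-1: Y*=0.24556 + 0.00705j  Y=-0.19509 - 0.10958j  product -0.04713 - 0.02829j
  m=+0: Y*=0.34355 + 0.00000j  Y=0.37228 + 0.00000j  product 0.12790 + 0.00000j
  m=+1: Y*=-0.24556 + 0.00705j  Y=0.19509 - 0.10958j  product -0.04713 + 0.02829j
Σ over m = 0.03363 + 0.00000j; ×(4π/3) → 0.14087 + 0.00000j. Real part: 0.140870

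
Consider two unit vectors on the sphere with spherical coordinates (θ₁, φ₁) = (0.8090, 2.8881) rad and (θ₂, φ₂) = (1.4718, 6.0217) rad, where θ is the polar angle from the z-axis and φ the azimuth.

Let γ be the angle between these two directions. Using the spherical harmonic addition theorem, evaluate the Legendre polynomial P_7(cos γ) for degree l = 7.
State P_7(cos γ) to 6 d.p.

Term-by-term m-sum for l=7 (normalisation 4π/15 = 0.837758):
  term(m=-7) = -0.025055-0.001403i   from Y*(Ω₁)=+0.010504+0.050864i, Y(Ω₂)=-0.124022+0.466962i
  term(m=-6) = +0.033245+0.001596i   from Y*(Ω₁)=+0.009235-0.185140i, Y(Ω₂)=+0.000338+0.179551i
  term(m=-5) = +0.118061+0.004721i   from Y*(Ω₁)=-0.112914+0.360757i, Y(Ω₂)=-0.081372-0.301790i
  term(m=-4) = -0.090560-0.002896i   from Y*(Ω₁)=+0.234351-0.376446i, Y(Ω₂)=-0.102387-0.176827i
  term(m=-3) = -0.043427-0.001041i   from Y*(Ω₁)=-0.121865+0.115938i, Y(Ω₂)=+0.182784+0.182440i
  term(m=-2) = -0.059721-0.000955i   from Y*(Ω₁)=-0.244633+0.135871i, Y(Ω₂)=+0.184914+0.106605i
  term(m=-1) = -0.072781-0.000582i   from Y*(Ω₁)=+0.297335-0.077029i, Y(Ω₂)=-0.228909-0.061259i
  term(m=+0) = -0.042419+0.000000i   from Y*(Ω₁)=+0.196487-0.000000i, Y(Ω₂)=-0.215887+0.000000i
  term(m=+1) = -0.072781+0.000582i   from Y*(Ω₁)=-0.297335-0.077029i, Y(Ω₂)=+0.228909-0.061259i
  term(m=+2) = -0.059721+0.000955i   from Y*(Ω₁)=-0.244633-0.135871i, Y(Ω₂)=+0.184914-0.106605i
  term(m=+3) = -0.043427+0.001041i   from Y*(Ω₁)=+0.121865+0.115938i, Y(Ω₂)=-0.182784+0.182440i
  term(m=+4) = -0.090560+0.002896i   from Y*(Ω₁)=+0.234351+0.376446i, Y(Ω₂)=-0.102387+0.176827i
  term(m=+5) = +0.118061-0.004721i   from Y*(Ω₁)=+0.112914+0.360757i, Y(Ω₂)=+0.081372-0.301790i
  term(m=+6) = +0.033245-0.001596i   from Y*(Ω₁)=+0.009235+0.185140i, Y(Ω₂)=+0.000338-0.179551i
  term(m=+7) = -0.025055+0.001403i   from Y*(Ω₁)=-0.010504+0.050864i, Y(Ω₂)=+0.124022+0.466962i
Accumulated sum -0.322894-0.000000i; after 4π/(2l+1) scaling, -0.270507-0.000000i ⇒ P_7 = -0.270507

-0.270507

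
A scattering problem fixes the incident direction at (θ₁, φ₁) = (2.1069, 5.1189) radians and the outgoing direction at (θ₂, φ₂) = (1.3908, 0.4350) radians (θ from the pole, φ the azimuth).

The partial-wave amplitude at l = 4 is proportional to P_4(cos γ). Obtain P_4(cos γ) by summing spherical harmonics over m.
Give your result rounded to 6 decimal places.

0.325721

Expand P_4 via completeness: Σ_{m} conj(Y_{4,m}) at Ω₁ times Y_{4,m} at Ω₂ —
  m=-4: -0.013349+0.241369i × -0.069821-0.408700i = +0.099579-0.011397i  (running Σ = +0.099579-0.011397i)
  m=-3: +0.381434-0.139781i × +0.056054-0.205902i = -0.007400-0.086373i  (running Σ = +0.092179-0.097770i)
  m=-2: -0.140423-0.148404i × -0.161952+0.191966i = +0.051230-0.002922i  (running Σ = +0.143409-0.100692i)
  m=-1: +0.096409-0.223952i × -0.209746+0.097466i = +0.001606+0.056370i  (running Σ = +0.145016-0.044323i)
  m=0: -0.258611-0.000000i × +0.219446+0.000000i = -0.056751-0.000000i  (running Σ = +0.088265-0.044323i)
  m=1: -0.096409-0.223952i × +0.209746+0.097466i = +0.001606-0.056370i  (running Σ = +0.089871-0.100692i)
  m=2: -0.140423+0.148404i × -0.161952-0.191966i = +0.051230+0.002922i  (running Σ = +0.141101-0.097770i)
  m=3: -0.381434-0.139781i × -0.056054-0.205902i = -0.007400+0.086373i  (running Σ = +0.133701-0.011397i)
  m=4: -0.013349-0.241369i × -0.069821+0.408700i = +0.099579+0.011397i  (running Σ = +0.233280+0.000000i)
Accumulated sum +0.233280+0.000000i; after 4π/(2l+1) scaling, +0.325721+0.000000i ⇒ P_4 = 0.325721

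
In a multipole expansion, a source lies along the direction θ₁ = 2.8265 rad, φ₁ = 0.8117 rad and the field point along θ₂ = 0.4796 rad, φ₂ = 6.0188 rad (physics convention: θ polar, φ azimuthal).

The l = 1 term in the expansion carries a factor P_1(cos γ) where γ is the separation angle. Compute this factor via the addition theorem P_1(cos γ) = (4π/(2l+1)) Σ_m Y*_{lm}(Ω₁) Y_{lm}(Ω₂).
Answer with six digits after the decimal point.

Addition theorem: P_1(cos γ) = (4π/3) Σ_m Y*_{lm}(Ω₁) Y_{lm}(Ω₂), m = −1…1:
  m=-1: Y*=0.07369 + 0.07767j  Y=0.15388 + 0.04166j  product 0.00810 + 0.01502j
  m=+0: Y*=-0.46455 + 0.00000j  Y=0.43348 + 0.00000j  product -0.20137 + 0.00000j
  m=+1: Y*=-0.07369 + 0.07767j  Y=-0.15388 + 0.04166j  product 0.00810 - 0.01502j
Σ over m = -0.18516 + 0.00000j; ×(4π/3) → -0.77561 + 0.00000j. Real part: -0.775610

-0.775610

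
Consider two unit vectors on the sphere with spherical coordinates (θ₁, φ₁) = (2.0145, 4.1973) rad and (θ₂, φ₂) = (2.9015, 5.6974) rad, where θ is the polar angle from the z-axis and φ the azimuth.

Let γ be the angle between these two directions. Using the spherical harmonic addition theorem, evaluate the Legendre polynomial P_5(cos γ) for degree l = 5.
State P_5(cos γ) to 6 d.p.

Term-by-term m-sum for l=5 (normalisation 4π/11 = 1.142397):
  term(m=-5) = +0.000034-0.000092i   from Y*(Ω₁)=-0.149610+0.235404i, Y(Ω₂)=-0.000345+0.000074i
  term(m=-4) = +0.001835+0.000533i   from Y*(Ω₁)=+0.197143+0.369997i, Y(Ω₂)=+0.003181-0.003265i
  term(m=-3) = -0.001231+0.005718i   from Y*(Ω₁)=+0.167797+0.004285i, Y(Ω₂)=-0.006463+0.034241i
  term(m=-2) = +0.044760+0.006371i   from Y*(Ω₁)=-0.136572+0.227518i, Y(Ω₂)=-0.066226-0.156977i
  term(m=-1) = -0.008746+0.123513i   from Y*(Ω₁)=+0.123520+0.218211i, Y(Ω₂)=+0.411486+0.273008i
  term(m=+0) = +0.121734+0.000000i   from Y*(Ω₁)=-0.212844-0.000000i, Y(Ω₂)=-0.571943+0.000000i
  term(m=+1) = -0.008746-0.123513i   from Y*(Ω₁)=-0.123520+0.218211i, Y(Ω₂)=-0.411486+0.273008i
  term(m=+2) = +0.044760-0.006371i   from Y*(Ω₁)=-0.136572-0.227518i, Y(Ω₂)=-0.066226+0.156977i
  term(m=+3) = -0.001231-0.005718i   from Y*(Ω₁)=-0.167797+0.004285i, Y(Ω₂)=+0.006463+0.034241i
  term(m=+4) = +0.001835-0.000533i   from Y*(Ω₁)=+0.197143-0.369997i, Y(Ω₂)=+0.003181+0.003265i
  term(m=+5) = +0.000034+0.000092i   from Y*(Ω₁)=+0.149610+0.235404i, Y(Ω₂)=+0.000345+0.000074i
Total Σ_m = +0.195037-0.000000i. Multiply by 1.142397: +0.222809-0.000000i. P_5(cos γ) = 0.222809

0.222809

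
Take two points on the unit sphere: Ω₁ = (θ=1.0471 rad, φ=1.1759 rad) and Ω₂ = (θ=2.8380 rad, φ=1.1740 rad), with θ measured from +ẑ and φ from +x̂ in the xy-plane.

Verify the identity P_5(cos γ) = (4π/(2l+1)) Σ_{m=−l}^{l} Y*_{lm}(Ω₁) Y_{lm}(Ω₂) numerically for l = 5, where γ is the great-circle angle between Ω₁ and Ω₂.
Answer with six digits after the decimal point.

-0.322212

Term-by-term m-sum for l=5 (normalisation 4π/11 = 1.142397):
  term(m=-5) = (0.000250, 0.000002)   from Y*(Ω₁)=(0.207865, -0.088788), Y(Ω₂)=(0.001015, 0.000445)
  term(m=-4) = (-0.004617, -0.000035)   from Y*(Ω₁)=(-0.003628, -0.412756), Y(Ω₂)=(0.000183, -0.011185)
  term(m=-3) = (0.018688, 0.000107)   from Y*(Ω₁)=(-0.260308, -0.105818), Y(Ω₂)=(-0.061754, 0.024694)
  term(m=-2) = (0.039734, 0.000151)   from Y*(Ω₁)=(0.111747, -0.112733), Y(Ω₂)=(0.175548, 0.178449)
  term(m=-1) = (-0.178705, -0.000340)   from Y*(Ω₁)=(-0.126741, -0.304088), Y(Ω₂)=(0.209637, -0.500300)
  term(m=+0) = (-0.032750, 0.000000)   from Y*(Ω₁)=(0.083882, -0.000000), Y(Ω₂)=(-0.390428, 0.000000)
  term(m=+1) = (-0.178705, 0.000340)   from Y*(Ω₁)=(0.126741, -0.304088), Y(Ω₂)=(-0.209637, -0.500300)
  term(m=+2) = (0.039734, -0.000151)   from Y*(Ω₁)=(0.111747, 0.112733), Y(Ω₂)=(0.175548, -0.178449)
  term(m=+3) = (0.018688, -0.000107)   from Y*(Ω₁)=(0.260308, -0.105818), Y(Ω₂)=(0.061754, 0.024694)
  term(m=+4) = (-0.004617, 0.000035)   from Y*(Ω₁)=(-0.003628, 0.412756), Y(Ω₂)=(0.000183, 0.011185)
  term(m=+5) = (0.000250, -0.000002)   from Y*(Ω₁)=(-0.207865, -0.088788), Y(Ω₂)=(-0.001015, 0.000445)
Accumulated sum (-0.282049, -0.000000); after 4π/(2l+1) scaling, (-0.322212, -0.000000) ⇒ P_5 = -0.322212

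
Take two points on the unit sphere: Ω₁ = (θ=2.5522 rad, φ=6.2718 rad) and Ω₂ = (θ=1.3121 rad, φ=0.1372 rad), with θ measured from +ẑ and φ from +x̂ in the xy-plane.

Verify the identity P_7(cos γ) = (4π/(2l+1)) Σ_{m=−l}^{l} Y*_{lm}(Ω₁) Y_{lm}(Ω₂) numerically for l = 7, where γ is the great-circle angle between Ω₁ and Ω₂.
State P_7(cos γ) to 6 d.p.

-0.193174

Expand P_7 via completeness: Σ_{m} conj(Y_{7,m}) at Ω₁ times Y_{7,m} at Ω₂ —
  [-7]  conj(Y_{7,-7})(Ω₁) = 0.00817 - 0.00065j ; Y_{7,-7}(Ω₂) = 0.22616 - 0.32332j ; Δ = 0.00164 - 0.00279j
  [-6]  conj(Y_{7,-6})(Ω₁) = -0.04577 + 0.00313j ; Y_{7,-6}(Ω₂) = 0.26561 - 0.28649j ; Δ = -0.01126 + 0.01394j
  [-5]  conj(Y_{7,-5})(Ω₁) = 0.15519 - 0.00884j ; Y_{7,-5}(Ω₂) = -0.03577 + 0.02929j ; Δ = -0.00529 + 0.00486j
  [-4]  conj(Y_{7,-4})(Ω₁) = -0.34810 + 0.01586j ; Y_{7,-4}(Ω₂) = -0.30065 + 0.18384j ; Δ = 0.10174 - 0.06876j
  [-3]  conj(Y_{7,-3})(Ω₁) = 0.48760 - 0.01666j ; Y_{7,-3}(Ω₂) = -0.06475 + 0.02827j ; Δ = -0.03110 + 0.01486j
  [-2]  conj(Y_{7,-2})(Ω₁) = -0.29215 + 0.00665j ; Y_{7,-2}(Ω₂) = 0.30294 - 0.08528j ; Δ = -0.08794 + 0.02693j
  [-1]  conj(Y_{7,-1})(Ω₁) = -0.23157 + 0.00264j ; Y_{7,-1}(Ω₂) = 0.11225 - 0.01550j ; Δ = -0.02595 + 0.00388j
  [+0]  conj(Y_{7,0})(Ω₁) = 0.37952 + 0.00000j ; Y_{7,0}(Ω₂) = -0.30103 + 0.00000j ; Δ = -0.11425 + 0.00000j
  [+1]  conj(Y_{7,1})(Ω₁) = 0.23157 + 0.00264j ; Y_{7,1}(Ω₂) = -0.11225 - 0.01550j ; Δ = -0.02595 - 0.00388j
  [+2]  conj(Y_{7,2})(Ω₁) = -0.29215 - 0.00665j ; Y_{7,2}(Ω₂) = 0.30294 + 0.08528j ; Δ = -0.08794 - 0.02693j
  [+3]  conj(Y_{7,3})(Ω₁) = -0.48760 - 0.01666j ; Y_{7,3}(Ω₂) = 0.06475 + 0.02827j ; Δ = -0.03110 - 0.01486j
  [+4]  conj(Y_{7,4})(Ω₁) = -0.34810 - 0.01586j ; Y_{7,4}(Ω₂) = -0.30065 - 0.18384j ; Δ = 0.10174 + 0.06876j
  [+5]  conj(Y_{7,5})(Ω₁) = -0.15519 - 0.00884j ; Y_{7,5}(Ω₂) = 0.03577 + 0.02929j ; Δ = -0.00529 - 0.00486j
  [+6]  conj(Y_{7,6})(Ω₁) = -0.04577 - 0.00313j ; Y_{7,6}(Ω₂) = 0.26561 + 0.28649j ; Δ = -0.01126 - 0.01394j
  [+7]  conj(Y_{7,7})(Ω₁) = -0.00817 - 0.00065j ; Y_{7,7}(Ω₂) = -0.22616 - 0.32332j ; Δ = 0.00164 + 0.00279j
Total Σ_m = -0.23058 - 0.00000j. Multiply by 0.837758: -0.19317 - 0.00000j. P_7(cos γ) = -0.193174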